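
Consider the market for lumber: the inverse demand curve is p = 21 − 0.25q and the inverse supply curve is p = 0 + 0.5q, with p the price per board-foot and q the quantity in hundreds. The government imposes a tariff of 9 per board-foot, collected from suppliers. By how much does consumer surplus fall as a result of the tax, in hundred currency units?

Inverting to q(p) form: qd = 84 − 4p; qs = 2p.
Before the tax: set 84 − 4p = 2p → p* = 14, q* = 28.
With the tax collected from suppliers, supply shifts: qs = 2(p − 9).
New equilibrium: consumers pay 17, suppliers receive 8, q = 16. (Wedge: pb − ps = 9.)
ΔCS is the trapezoid between Q = 16 and Q = 28 of height 3: ½ · (28 + 16) · 3 = 66.

Consumer surplus falls by 66 hundred.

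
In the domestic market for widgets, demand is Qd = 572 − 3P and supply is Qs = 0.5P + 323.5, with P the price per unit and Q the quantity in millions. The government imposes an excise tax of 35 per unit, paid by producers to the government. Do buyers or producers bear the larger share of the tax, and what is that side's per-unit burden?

Before the tax: set 572 − 3P = 0.5P + 323.5 → P* = 71, Q* = 359.
With the tax collected from producers, supply shifts: Qs = 0.5(P − 35) + 323.5.
New equilibrium: buyers pay 76, producers receive 41, Q = 344. (Wedge: Pb − Ps = 35.)
Per-unit burden: buyers 5, producers 30.
Producers take the larger share because supply is less price-elastic here (demand slope 3 vs supply slope 0.5).

Producers bear the larger share: 30 per unit.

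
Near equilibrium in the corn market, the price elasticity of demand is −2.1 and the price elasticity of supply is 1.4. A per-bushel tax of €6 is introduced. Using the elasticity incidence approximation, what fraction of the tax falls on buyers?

Buyers' share ≈ 0.4.

Incidence ratio: buyers' share ≈ εs / (εs + |εd|) = 1.4 / (1.4 + 2.1) = 0.4.
Supply is the less elastic side, so buyers bear the smaller share.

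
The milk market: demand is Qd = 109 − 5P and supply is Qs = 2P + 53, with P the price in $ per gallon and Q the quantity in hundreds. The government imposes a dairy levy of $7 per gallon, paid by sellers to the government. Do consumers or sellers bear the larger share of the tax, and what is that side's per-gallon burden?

Without the tax, 109 − 5P = 2P + 53 gives 7P = 56, so P* = $8 and Q* = 69.
With the tax collected from sellers, supply shifts: Qs = 2(P − 7) + 53.
Solving gives Q = 59 with consumers paying $10 and sellers receiving $3 (the $7 wedge).
Per-gallon burden: consumers $2, sellers $5.
Sellers take the larger share because supply is less price-elastic here (demand slope 5 vs supply slope 2).

Sellers bear the larger share: $5 per gallon.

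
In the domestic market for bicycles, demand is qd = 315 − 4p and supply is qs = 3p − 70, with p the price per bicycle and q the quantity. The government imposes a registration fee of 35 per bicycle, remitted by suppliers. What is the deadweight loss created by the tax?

Before the tax: set 315 − 4p = 3p − 70 → p* = 55, q* = 95.
With the tax collected from suppliers, supply shifts: qs = 3(p − 35) − 70.
Solving gives q = 35 with buyers paying 70 and suppliers receiving 35 (the 35 wedge).
Quantity falls by |ΔQ| = |95 − 35| = 60.
DWL = ½ · t · |ΔQ| = ½ · 35 · 60 = 1050.

Deadweight loss = 1050.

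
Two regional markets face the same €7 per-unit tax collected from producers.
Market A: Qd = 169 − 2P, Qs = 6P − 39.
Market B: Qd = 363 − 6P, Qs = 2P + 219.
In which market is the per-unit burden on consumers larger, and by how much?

Market A, by €3.5.

Market A: pre-tax P* = €26, Q* = 117; post-tax Q = 106.5; per-unit burden on consumers = €5.25.
Market B: pre-tax P* = €18, Q* = 255; post-tax Q = 244.5; per-unit burden on consumers = €1.75.
Difference: €5.25 vs €1.75 → market A is larger by €3.5.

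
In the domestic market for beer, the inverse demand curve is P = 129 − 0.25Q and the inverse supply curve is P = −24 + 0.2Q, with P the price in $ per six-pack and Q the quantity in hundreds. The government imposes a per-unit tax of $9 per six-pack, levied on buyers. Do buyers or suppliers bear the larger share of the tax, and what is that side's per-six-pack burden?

Buyers bear the larger share: $5 per six-pack.

Inverting to Q(P) form: Qd = 516 − 4P; Qs = 5P + 120.
Before the tax: set 516 − 4P = 5P + 120 → P* = $44, Q* = 340.
With the tax collected from buyers, demand (in seller-price terms) shifts: Qd = 516 − 4(P + 9).
New equilibrium: buyers pay $49, suppliers receive $40, Q = 320. (Wedge: Pb − Ps = 9.)
Per-six-pack burden: buyers $5, suppliers $4.
Buyers take the larger share because demand is less price-elastic here (demand slope 4 vs supply slope 5).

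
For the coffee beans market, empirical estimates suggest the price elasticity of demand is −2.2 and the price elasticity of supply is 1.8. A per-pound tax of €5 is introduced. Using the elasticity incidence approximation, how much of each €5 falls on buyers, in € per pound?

Buyers bear ≈ €2.25 per pound.

Incidence ratio: buyers' share ≈ εs / (εs + |εd|) = 1.8 / (1.8 + 2.2) = 0.45.
So buyers bear ≈ 0.45 × €5 = €2.25; suppliers bear €2.75.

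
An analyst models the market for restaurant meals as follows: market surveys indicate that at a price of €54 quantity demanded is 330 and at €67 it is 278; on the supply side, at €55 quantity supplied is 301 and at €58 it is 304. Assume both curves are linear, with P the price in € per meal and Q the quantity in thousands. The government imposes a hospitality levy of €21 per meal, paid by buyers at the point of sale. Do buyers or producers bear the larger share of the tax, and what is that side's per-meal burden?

Demand slope: (278 − 330)/(67 − 54) = -4, so Qd = 546 − 4P.
Supply slope: (304 − 301)/(58 − 55) = 1, so Qs = P + 246.
Without the tax, 546 − 4P = P + 246 gives 5P = 300, so P* = €60 and Q* = 306.
With the tax collected from buyers, demand (in seller-price terms) shifts: Qd = 546 − 4(P + 21).
Solving gives Q = 289.2 with buyers paying €64.2 and producers receiving €43.2 (the €21 wedge).
Per-meal burden: buyers €4.2, producers €16.8.
Producers take the larger share because supply is less price-elastic here (demand slope 4 vs supply slope 1).

Producers bear the larger share: €16.8 per meal.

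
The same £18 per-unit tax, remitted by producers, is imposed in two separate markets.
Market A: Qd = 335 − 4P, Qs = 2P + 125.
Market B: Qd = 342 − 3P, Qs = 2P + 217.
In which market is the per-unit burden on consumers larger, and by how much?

Market B, by £1.2.

Market A: pre-tax P* = £35, Q* = 195; post-tax Q = 171; per-unit burden on consumers = £6.
Market B: pre-tax P* = £25, Q* = 267; post-tax Q = 245.4; per-unit burden on consumers = £7.2.
Difference: £6 vs £7.2 → market B is larger by £1.2.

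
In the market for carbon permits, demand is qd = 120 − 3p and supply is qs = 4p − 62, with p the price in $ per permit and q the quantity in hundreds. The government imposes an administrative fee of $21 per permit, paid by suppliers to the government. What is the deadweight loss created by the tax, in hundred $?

Without the tax, 120 − 3p = 4p − 62 gives 7p = 182, so p* = $26 and q* = 42.
With the tax collected from suppliers, supply shifts: qs = 4(p − 21) − 62.
Solving gives q = 6 with buyers paying $38 and suppliers receiving $17 (the $21 wedge).
Quantity falls by |ΔQ| = |42 − 6| = 36.
DWL = ½ · t · |ΔQ| = ½ · 21 · 36 = $378.

Deadweight loss = $378 hundred.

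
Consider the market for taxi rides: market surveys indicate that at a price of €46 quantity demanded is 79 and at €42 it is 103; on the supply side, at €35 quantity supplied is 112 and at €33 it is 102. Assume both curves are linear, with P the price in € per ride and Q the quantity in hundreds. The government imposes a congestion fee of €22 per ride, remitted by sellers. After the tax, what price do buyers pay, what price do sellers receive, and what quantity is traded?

Demand slope: (103 − 79)/(42 − 46) = -6, so Qd = 355 − 6P.
Supply slope: (102 − 112)/(33 − 35) = 5, so Qs = 5P − 63.
Without the tax, 355 − 6P = 5P − 63 gives 11P = 418, so P* = €38 and Q* = 127.
With the tax collected from sellers, supply shifts: Qs = 5(P − 22) − 63.
New equilibrium: buyers pay €48, sellers receive €26, Q = 67. (Wedge: Pb − Ps = 22.)
The less price-elastic side of the market bears the larger share of a per-unit tax.

Buyers pay €48; sellers receive €26; quantity = 67.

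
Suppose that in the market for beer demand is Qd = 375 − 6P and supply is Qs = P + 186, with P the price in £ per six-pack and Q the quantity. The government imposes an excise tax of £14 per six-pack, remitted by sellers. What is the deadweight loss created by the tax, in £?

Without the tax, 375 − 6P = P + 186 gives 7P = 189, so P* = £27 and Q* = 213.
With the tax collected from sellers, supply shifts: Qs = (P − 14) + 186.
New equilibrium: buyers pay £29, sellers receive £15, Q = 201. (Wedge: Pb − Ps = 14.)
Quantity falls by |ΔQ| = |213 − 201| = 12.
DWL = ½ · t · |ΔQ| = ½ · 14 · 12 = £84.

Deadweight loss = £84.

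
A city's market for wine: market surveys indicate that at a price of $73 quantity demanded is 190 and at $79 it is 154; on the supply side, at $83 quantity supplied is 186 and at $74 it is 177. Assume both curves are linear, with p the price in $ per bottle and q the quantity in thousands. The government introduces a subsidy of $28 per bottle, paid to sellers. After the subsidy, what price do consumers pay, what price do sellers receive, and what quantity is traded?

Demand slope: (154 − 190)/(79 − 73) = -6, so qd = 628 − 6p.
Supply slope: (177 − 186)/(74 − 83) = 1, so qs = p + 103.
Before the subsidy: set 628 − 6p = p + 103 → p* = $75, q* = 178.
With a per-unit subsidy paid to sellers, each receives p + 28 per unit sold, so supply becomes qs = (p + 28) + 103.
Solving gives q = 202 with consumers paying $71 and sellers receiving $99 (the $28 wedge).

Consumers pay $71; sellers receive $99; quantity = 202.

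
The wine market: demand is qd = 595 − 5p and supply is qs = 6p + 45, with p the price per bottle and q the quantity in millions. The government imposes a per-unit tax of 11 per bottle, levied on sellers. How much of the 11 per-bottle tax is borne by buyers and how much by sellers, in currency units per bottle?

Without the tax, 595 − 5p = 6p + 45 gives 11p = 550, so p* = 50 and q* = 345.
With the tax collected from sellers, supply shifts: qs = 6(p − 11) + 45.
New equilibrium: buyers pay 56, sellers receive 45, q = 315. (Wedge: pb − ps = 11.)
Burden on buyers: 6; on sellers: 5. (They sum to 11.)
The less price-elastic side of the market bears the larger share of a per-unit tax.

Buyers bear 6 per bottle; sellers bear 5 per bottle.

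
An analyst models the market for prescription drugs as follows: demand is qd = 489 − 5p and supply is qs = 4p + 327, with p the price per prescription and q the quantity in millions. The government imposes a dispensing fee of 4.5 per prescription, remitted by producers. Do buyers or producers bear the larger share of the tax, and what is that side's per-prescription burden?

Producers bear the larger share: 2.5 per prescription.

Before the tax: set 489 − 5p = 4p + 327 → p* = 18, q* = 399.
With the tax collected from producers, supply shifts: qs = 4(p − 4.5) + 327.
New equilibrium: buyers pay 20, producers receive 15.5, q = 389. (Wedge: pb − ps = 4.5.)
Per-prescription burden: buyers 2, producers 2.5.
Producers take the larger share because supply is less price-elastic here (demand slope 5 vs supply slope 4).
The less price-elastic side of the market bears the larger share of a per-unit tax.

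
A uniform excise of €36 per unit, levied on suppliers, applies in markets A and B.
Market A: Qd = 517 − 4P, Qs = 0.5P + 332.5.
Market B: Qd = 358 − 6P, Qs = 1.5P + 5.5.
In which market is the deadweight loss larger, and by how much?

Market A: pre-tax P* = €41, Q* = 353; post-tax Q = 337; deadweight loss = €288.
Market B: pre-tax P* = €47, Q* = 76; post-tax Q = 32.8; deadweight loss = €777.6.
Difference: €288 vs €777.6 → market B is larger by €489.6.

Market B, by €489.6.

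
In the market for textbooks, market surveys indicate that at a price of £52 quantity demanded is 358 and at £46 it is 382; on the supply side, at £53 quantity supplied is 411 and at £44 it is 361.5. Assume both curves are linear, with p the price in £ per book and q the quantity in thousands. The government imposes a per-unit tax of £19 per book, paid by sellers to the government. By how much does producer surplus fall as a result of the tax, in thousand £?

Demand slope: (382 − 358)/(46 − 52) = -4, so qd = 566 − 4p.
Supply slope: (361.5 − 411)/(44 − 53) = 5.5, so qs = 5.5p + 119.5.
Before the tax: set 566 − 4p = 5.5p + 119.5 → p* = £47, q* = 378.
With the tax collected from sellers, supply shifts: qs = 5.5(p − 19) + 119.5.
Solving gives q = 334 with buyers paying £58 and sellers receiving £39 (the £19 wedge).
ΔPS is the trapezoid between Q = 334 and Q = 378 of height £8: ½ · (378 + 334) · 8 = £2848.

Producer surplus falls by £2848 thousand.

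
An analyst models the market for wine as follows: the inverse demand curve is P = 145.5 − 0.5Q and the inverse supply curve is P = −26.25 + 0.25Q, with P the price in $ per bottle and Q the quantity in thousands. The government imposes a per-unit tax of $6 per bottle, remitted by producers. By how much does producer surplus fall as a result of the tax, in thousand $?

Producer surplus falls by $450 thousand.

Inverting to Q(P) form: Qd = 291 − 2P; Qs = 4P + 105.
Without the tax, 291 − 2P = 4P + 105 gives 6P = 186, so P* = $31 and Q* = 229.
With the tax collected from producers, supply shifts: Qs = 4(P − 6) + 105.
Solving gives Q = 221 with buyers paying $35 and producers receiving $29 (the $6 wedge).
ΔPS is the trapezoid between Q = 221 and Q = 229 of height $2: ½ · (229 + 221) · 2 = $450.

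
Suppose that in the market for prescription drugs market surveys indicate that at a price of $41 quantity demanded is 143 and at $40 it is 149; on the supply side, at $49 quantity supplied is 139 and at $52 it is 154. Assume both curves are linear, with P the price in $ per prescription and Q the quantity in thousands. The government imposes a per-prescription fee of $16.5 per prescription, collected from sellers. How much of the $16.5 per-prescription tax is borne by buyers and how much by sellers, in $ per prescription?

Buyers bear $7.5 per prescription; sellers bear $9 per prescription.

Demand slope: (149 − 143)/(40 − 41) = -6, so Qd = 389 − 6P.
Supply slope: (154 − 139)/(52 − 49) = 5, so Qs = 5P − 106.
Without the tax, 389 − 6P = 5P − 106 gives 11P = 495, so P* = $45 and Q* = 119.
With the tax collected from sellers, supply shifts: Qs = 5(P − 16.5) − 106.
Solving gives Q = 74 with buyers paying $52.5 and sellers receiving $36 (the $16.5 wedge).
Burden on buyers: $7.5; on sellers: $9. (They sum to $16.5.)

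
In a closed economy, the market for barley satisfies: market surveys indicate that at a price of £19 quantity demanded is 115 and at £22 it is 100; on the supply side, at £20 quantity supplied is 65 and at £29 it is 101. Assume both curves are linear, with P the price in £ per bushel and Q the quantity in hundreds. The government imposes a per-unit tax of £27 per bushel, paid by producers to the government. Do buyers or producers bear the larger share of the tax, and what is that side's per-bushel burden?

Producers bear the larger share: £15 per bushel.

Demand slope: (100 − 115)/(22 − 19) = -5, so Qd = 210 − 5P.
Supply slope: (101 − 65)/(29 − 20) = 4, so Qs = 4P − 15.
Without the tax, 210 − 5P = 4P − 15 gives 9P = 225, so P* = £25 and Q* = 85.
With the tax collected from producers, supply shifts: Qs = 4(P − 27) − 15.
Solving gives Q = 25 with buyers paying £37 and producers receiving £10 (the £27 wedge).
Per-bushel burden: buyers £12, producers £15.
Producers take the larger share because supply is less price-elastic here (demand slope 5 vs supply slope 4).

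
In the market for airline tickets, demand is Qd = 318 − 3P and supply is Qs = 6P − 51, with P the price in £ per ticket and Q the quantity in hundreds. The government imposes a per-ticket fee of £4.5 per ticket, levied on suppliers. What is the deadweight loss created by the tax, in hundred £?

Without the tax, 318 − 3P = 6P − 51 gives 9P = 369, so P* = £41 and Q* = 195.
With the tax collected from suppliers, supply shifts: Qs = 6(P − 4.5) − 51.
Solving gives Q = 186 with buyers paying £44 and suppliers receiving £39.5 (the £4.5 wedge).
Quantity falls by |ΔQ| = |195 − 186| = 9.
DWL = ½ · t · |ΔQ| = ½ · 4.5 · 9 = £20.25.

Deadweight loss = £20.25 hundred.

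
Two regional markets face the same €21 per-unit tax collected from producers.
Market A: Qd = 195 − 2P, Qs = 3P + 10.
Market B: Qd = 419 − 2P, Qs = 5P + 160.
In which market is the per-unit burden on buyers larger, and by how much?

Market B, by €2.4.

Market A: pre-tax P* = €37, Q* = 121; post-tax Q = 95.8; per-unit burden on buyers = €12.6.
Market B: pre-tax P* = €37, Q* = 345; post-tax Q = 315; per-unit burden on buyers = €15.
Difference: €12.6 vs €15 → market B is larger by €2.4.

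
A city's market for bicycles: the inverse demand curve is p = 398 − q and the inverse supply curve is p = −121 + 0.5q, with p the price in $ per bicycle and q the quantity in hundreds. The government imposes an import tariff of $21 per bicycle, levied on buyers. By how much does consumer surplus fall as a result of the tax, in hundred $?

Consumer surplus falls by $4746 hundred.

Inverting to q(p) form: qd = 398 − p; qs = 2p + 242.
Without the tax, 398 − p = 2p + 242 gives 3p = 156, so p* = $52 and q* = 346.
With the tax collected from buyers, demand (in seller-price terms) shifts: qd = 398 − (p + 21).
New equilibrium: buyers pay $66, sellers receive $45, q = 332. (Wedge: pb − ps = 21.)
ΔCS is the trapezoid between Q = 332 and Q = 346 of height $14: ½ · (346 + 332) · 14 = $4746.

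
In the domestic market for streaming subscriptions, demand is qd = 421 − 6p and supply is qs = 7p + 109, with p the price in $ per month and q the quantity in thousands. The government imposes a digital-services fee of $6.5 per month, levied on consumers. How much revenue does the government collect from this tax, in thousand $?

Tax revenue = $1664 thousand.

Without the tax, 421 − 6p = 7p + 109 gives 13p = 312, so p* = $24 and q* = 277.
With the tax collected from consumers, demand (in seller-price terms) shifts: qd = 421 − 6(p + 6.5).
New equilibrium: consumers pay $27.5, suppliers receive $21, q = 256. (Wedge: pb − ps = 6.5.)
Revenue = t · Q = 6.5 · 256 = $1664.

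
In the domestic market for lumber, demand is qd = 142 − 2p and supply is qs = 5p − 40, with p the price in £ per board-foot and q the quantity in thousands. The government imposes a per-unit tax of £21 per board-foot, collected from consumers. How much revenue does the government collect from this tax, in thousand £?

Tax revenue = £1260 thousand.

Before the tax: set 142 − 2p = 5p − 40 → p* = £26, q* = 90.
With the tax collected from consumers, demand (in seller-price terms) shifts: qd = 142 − 2(p + 21).
New equilibrium: consumers pay £41, sellers receive £20, q = 60. (Wedge: pb − ps = 21.)
Revenue = t · Q = 21 · 60 = £1260.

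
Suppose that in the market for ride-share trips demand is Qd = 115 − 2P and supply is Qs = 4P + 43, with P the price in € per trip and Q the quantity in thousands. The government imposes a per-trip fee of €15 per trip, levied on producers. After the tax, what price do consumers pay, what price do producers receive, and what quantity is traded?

Without the tax, 115 − 2P = 4P + 43 gives 6P = 72, so P* = €12 and Q* = 91.
With the tax collected from producers, supply shifts: Qs = 4(P − 15) + 43.
New equilibrium: consumers pay €22, producers receive €7, Q = 71. (Wedge: Pb − Ps = 15.)

Consumers pay €22; producers receive €7; quantity = 71.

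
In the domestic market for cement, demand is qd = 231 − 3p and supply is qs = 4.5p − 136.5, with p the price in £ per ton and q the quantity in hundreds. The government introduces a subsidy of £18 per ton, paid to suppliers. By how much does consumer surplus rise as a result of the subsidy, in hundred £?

Before the subsidy: set 231 − 3p = 4.5p − 136.5 → p* = £49, q* = 84.
With a per-unit subsidy paid to suppliers, each receives p + 18 per unit sold, so supply becomes qs = 4.5(p + 18) − 136.5.
Solving gives q = 116.4 with buyers paying £38.2 and suppliers receiving £56.2 (the £18 wedge).
ΔCS is the trapezoid between Q = 116.4 and Q = 84 of height £10.8: ½ · (84 + 116.4) · 10.8 = £1082.16.

Consumer surplus rises by £1082.16 hundred.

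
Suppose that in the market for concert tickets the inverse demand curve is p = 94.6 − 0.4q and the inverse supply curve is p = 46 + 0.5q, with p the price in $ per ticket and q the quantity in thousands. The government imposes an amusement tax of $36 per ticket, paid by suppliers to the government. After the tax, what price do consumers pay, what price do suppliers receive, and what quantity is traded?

Rewrite in direct form: qd = 236.5 − 2.5p and qs = 2p − 92.
Without the tax, 236.5 − 2.5p = 2p − 92 gives 4.5p = 328.5, so p* = $73 and q* = 54.
With the tax collected from suppliers, supply shifts: qs = 2(p − 36) − 92.
Solving gives q = 14 with consumers paying $89 and suppliers receiving $53 (the $36 wedge).
The less price-elastic side of the market bears the larger share of a per-unit tax.

Consumers pay $89; suppliers receive $53; quantity = 14.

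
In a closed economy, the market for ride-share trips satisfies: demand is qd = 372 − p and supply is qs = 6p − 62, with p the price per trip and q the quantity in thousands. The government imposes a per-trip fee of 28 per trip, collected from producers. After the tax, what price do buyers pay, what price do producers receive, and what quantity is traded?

Without the tax, 372 − p = 6p − 62 gives 7p = 434, so p* = 62 and q* = 310.
With the tax collected from producers, supply shifts: qs = 6(p − 28) − 62.
New equilibrium: buyers pay 86, producers receive 58, q = 286. (Wedge: pb − ps = 28.)

Buyers pay 86; producers receive 58; quantity = 286.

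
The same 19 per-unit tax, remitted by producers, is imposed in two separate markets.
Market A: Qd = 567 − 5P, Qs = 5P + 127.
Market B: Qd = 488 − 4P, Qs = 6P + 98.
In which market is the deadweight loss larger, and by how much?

Market A: pre-tax P* = 44, Q* = 347; post-tax Q = 299.5; deadweight loss = 451.25.
Market B: pre-tax P* = 39, Q* = 332; post-tax Q = 286.4; deadweight loss = 433.2.
Difference: 451.25 vs 433.2 → market A is larger by 18.05.

Market A, by 18.05.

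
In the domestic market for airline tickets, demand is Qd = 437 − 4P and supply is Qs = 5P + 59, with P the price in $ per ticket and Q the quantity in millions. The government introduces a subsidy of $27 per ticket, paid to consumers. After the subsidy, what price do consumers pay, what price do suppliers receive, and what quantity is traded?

Consumers pay $27; suppliers receive $54; quantity = 329.

Before the subsidy: set 437 − 4P = 5P + 59 → P* = $42, Q* = 269.
With a per-unit subsidy paid to consumers, each effectively pays P − 27, so demand becomes Qd = 437 − 4(P − 27).
New equilibrium: consumers pay $27, suppliers receive $54, Q = 329. (Wedge: Pb − Ps = −27.)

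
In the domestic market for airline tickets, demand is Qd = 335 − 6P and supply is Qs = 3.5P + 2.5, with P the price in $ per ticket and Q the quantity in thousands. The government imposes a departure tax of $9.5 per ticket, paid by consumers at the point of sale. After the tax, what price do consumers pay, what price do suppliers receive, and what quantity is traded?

Without the tax, 335 − 6P = 3.5P + 2.5 gives 9.5P = 332.5, so P* = $35 and Q* = 125.
With the tax collected from consumers, demand (in seller-price terms) shifts: Qd = 335 − 6(P + 9.5).
Solving gives Q = 104 with consumers paying $38.5 and suppliers receiving $29 (the $9.5 wedge).
The less price-elastic side of the market bears the larger share of a per-unit tax.

Consumers pay $38.5; suppliers receive $29; quantity = 104.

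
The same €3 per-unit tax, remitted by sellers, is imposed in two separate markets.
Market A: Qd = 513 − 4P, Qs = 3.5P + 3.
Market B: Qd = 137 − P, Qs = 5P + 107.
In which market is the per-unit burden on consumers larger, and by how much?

Market A: pre-tax P* = €68, Q* = 241; post-tax Q = 235.4; per-unit burden on consumers = €1.4.
Market B: pre-tax P* = €5, Q* = 132; post-tax Q = 129.5; per-unit burden on consumers = €2.5.
Difference: €1.4 vs €2.5 → market B is larger by €1.1.

Market B, by €1.1.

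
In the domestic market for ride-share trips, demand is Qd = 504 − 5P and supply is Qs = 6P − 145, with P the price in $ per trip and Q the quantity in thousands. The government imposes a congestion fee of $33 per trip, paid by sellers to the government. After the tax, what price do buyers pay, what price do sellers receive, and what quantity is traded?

Buyers pay $77; sellers receive $44; quantity = 119.

Without the tax, 504 − 5P = 6P − 145 gives 11P = 649, so P* = $59 and Q* = 209.
With the tax collected from sellers, supply shifts: Qs = 6(P − 33) − 145.
New equilibrium: buyers pay $77, sellers receive $44, Q = 119. (Wedge: Pb − Ps = 33.)
The less price-elastic side of the market bears the larger share of a per-unit tax.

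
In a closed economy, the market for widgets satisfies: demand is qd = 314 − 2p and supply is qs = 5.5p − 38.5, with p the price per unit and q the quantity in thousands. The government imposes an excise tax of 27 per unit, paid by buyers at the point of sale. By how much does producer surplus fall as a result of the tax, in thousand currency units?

Without the tax, 314 − 2p = 5.5p − 38.5 gives 7.5p = 352.5, so p* = 47 and q* = 220.
With the tax collected from buyers, demand (in seller-price terms) shifts: qd = 314 − 2(p + 27).
Solving gives q = 180.4 with buyers paying 66.8 and suppliers receiving 39.8 (the 27 wedge).
ΔPS is the trapezoid between Q = 180.4 and Q = 220 of height 7.2: ½ · (220 + 180.4) · 7.2 = 1441.44.

Producer surplus falls by 1441.44 thousand.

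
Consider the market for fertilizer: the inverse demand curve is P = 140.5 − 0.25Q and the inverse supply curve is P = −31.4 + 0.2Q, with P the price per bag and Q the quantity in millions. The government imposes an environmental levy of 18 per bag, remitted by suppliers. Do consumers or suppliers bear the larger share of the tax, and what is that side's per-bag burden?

Inverting to Q(P) form: Qd = 562 − 4P; Qs = 5P + 157.
Before the tax: set 562 − 4P = 5P + 157 → P* = 45, Q* = 382.
With the tax collected from suppliers, supply shifts: Qs = 5(P − 18) + 157.
New equilibrium: consumers pay 55, suppliers receive 37, Q = 342. (Wedge: Pb − Ps = 18.)
Per-bag burden: consumers 10, suppliers 8.
Consumers take the larger share because demand is less price-elastic here (demand slope 4 vs supply slope 5).

Consumers bear the larger share: 10 per bag.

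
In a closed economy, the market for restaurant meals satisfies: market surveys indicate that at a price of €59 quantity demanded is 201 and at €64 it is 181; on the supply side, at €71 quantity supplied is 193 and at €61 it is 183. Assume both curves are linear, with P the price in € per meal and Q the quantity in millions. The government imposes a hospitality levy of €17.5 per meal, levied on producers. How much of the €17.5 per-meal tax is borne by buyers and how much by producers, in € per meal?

Buyers bear €3.5 per meal; producers bear €14 per meal.

Demand slope: (181 − 201)/(64 − 59) = -4, so Qd = 437 − 4P.
Supply slope: (183 − 193)/(61 − 71) = 1, so Qs = P + 122.
Before the tax: set 437 − 4P = P + 122 → P* = €63, Q* = 185.
With the tax collected from producers, supply shifts: Qs = (P − 17.5) + 122.
Solving gives Q = 171 with buyers paying €66.5 and producers receiving €49 (the €17.5 wedge).
Burden on buyers: €3.5; on producers: €14. (They sum to €17.5.)
The less price-elastic side of the market bears the larger share of a per-unit tax.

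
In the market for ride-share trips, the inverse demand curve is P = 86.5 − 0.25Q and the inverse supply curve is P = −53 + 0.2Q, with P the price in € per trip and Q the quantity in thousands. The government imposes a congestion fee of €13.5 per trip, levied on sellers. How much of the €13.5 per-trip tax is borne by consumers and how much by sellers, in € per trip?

Consumers bear €7.5 per trip; sellers bear €6 per trip.

Inverting to Q(P) form: Qd = 346 − 4P; Qs = 5P + 265.
Without the tax, 346 − 4P = 5P + 265 gives 9P = 81, so P* = €9 and Q* = 310.
With the tax collected from sellers, supply shifts: Qs = 5(P − 13.5) + 265.
Solving gives Q = 280 with consumers paying €16.5 and sellers receiving €3 (the €13.5 wedge).
Burden on consumers: €7.5; on sellers: €6. (They sum to €13.5.)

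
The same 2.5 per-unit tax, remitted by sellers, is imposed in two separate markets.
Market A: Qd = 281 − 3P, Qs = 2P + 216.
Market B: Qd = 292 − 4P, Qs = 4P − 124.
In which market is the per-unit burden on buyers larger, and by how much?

Market B, by 0.25.

Market A: pre-tax P* = 13, Q* = 242; post-tax Q = 239; per-unit burden on buyers = 1.
Market B: pre-tax P* = 52, Q* = 84; post-tax Q = 79; per-unit burden on buyers = 1.25.
Difference: 1 vs 1.25 → market B is larger by 0.25.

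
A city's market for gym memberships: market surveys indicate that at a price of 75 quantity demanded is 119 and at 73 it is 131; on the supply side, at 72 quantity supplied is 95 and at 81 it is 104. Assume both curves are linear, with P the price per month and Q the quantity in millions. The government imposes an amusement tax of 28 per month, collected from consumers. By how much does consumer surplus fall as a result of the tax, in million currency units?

Consumer surplus falls by 356 million.

Demand slope: (131 − 119)/(73 − 75) = -6, so Qd = 569 − 6P.
Supply slope: (104 − 95)/(81 − 72) = 1, so Qs = P + 23.
Before the tax: set 569 − 6P = P + 23 → P* = 78, Q* = 101.
With the tax collected from consumers, demand (in seller-price terms) shifts: Qd = 569 − 6(P + 28).
New equilibrium: consumers pay 82, producers receive 54, Q = 77. (Wedge: Pb − Ps = 28.)
ΔCS is the trapezoid between Q = 77 and Q = 101 of height 4: ½ · (101 + 77) · 4 = 356.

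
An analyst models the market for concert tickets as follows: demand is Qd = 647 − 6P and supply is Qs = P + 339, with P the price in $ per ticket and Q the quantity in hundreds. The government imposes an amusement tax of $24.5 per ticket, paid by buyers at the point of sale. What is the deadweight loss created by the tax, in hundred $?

Deadweight loss = $257.25 hundred.

Before the tax: set 647 − 6P = P + 339 → P* = $44, Q* = 383.
With the tax collected from buyers, demand (in seller-price terms) shifts: Qd = 647 − 6(P + 24.5).
New equilibrium: buyers pay $47.5, producers receive $23, Q = 362. (Wedge: Pb − Ps = 24.5.)
Quantity falls by |ΔQ| = |383 − 362| = 21.
DWL = ½ · t · |ΔQ| = ½ · 24.5 · 21 = $257.25.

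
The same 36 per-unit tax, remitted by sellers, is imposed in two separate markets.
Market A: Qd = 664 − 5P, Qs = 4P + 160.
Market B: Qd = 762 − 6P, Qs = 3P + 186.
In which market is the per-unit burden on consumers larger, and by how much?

Market A, by 4.

Market A: pre-tax P* = 56, Q* = 384; post-tax Q = 304; per-unit burden on consumers = 16.
Market B: pre-tax P* = 64, Q* = 378; post-tax Q = 306; per-unit burden on consumers = 12.
Difference: 16 vs 12 → market A is larger by 4.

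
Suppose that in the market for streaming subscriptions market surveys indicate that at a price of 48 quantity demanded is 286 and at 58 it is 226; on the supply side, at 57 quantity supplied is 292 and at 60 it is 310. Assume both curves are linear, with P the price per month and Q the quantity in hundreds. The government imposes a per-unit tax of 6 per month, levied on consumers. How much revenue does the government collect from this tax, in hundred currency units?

Tax revenue = 1464 hundred.

Demand slope: (226 − 286)/(58 − 48) = -6, so Qd = 574 − 6P.
Supply slope: (310 − 292)/(60 − 57) = 6, so Qs = 6P − 50.
Before the tax: set 574 − 6P = 6P − 50 → P* = 52, Q* = 262.
With the tax collected from consumers, demand (in seller-price terms) shifts: Qd = 574 − 6(P + 6).
New equilibrium: consumers pay 55, sellers receive 49, Q = 244. (Wedge: Pb − Ps = 6.)
Revenue = t · Q = 6 · 244 = 1464.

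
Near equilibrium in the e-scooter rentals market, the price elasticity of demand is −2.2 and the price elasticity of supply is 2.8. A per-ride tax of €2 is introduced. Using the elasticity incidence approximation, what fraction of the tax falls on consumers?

Consumers' share ≈ 0.56.

Incidence ratio: consumers' share ≈ εs / (εs + |εd|) = 2.8 / (2.8 + 2.2) = 0.56.
Supply is the more elastic side, so consumers bear the larger share.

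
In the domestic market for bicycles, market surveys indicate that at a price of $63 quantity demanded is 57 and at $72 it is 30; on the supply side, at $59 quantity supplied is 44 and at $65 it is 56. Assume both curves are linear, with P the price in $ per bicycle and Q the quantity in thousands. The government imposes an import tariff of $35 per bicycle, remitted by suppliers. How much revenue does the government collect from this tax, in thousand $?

Tax revenue = $420 thousand.

Demand slope: (30 − 57)/(72 − 63) = -3, so Qd = 246 − 3P.
Supply slope: (56 − 44)/(65 − 59) = 2, so Qs = 2P − 74.
Before the tax: set 246 − 3P = 2P − 74 → P* = $64, Q* = 54.
With the tax collected from suppliers, supply shifts: Qs = 2(P − 35) − 74.
Solving gives Q = 12 with consumers paying $78 and suppliers receiving $43 (the $35 wedge).
Revenue = t · Q = 35 · 12 = $420.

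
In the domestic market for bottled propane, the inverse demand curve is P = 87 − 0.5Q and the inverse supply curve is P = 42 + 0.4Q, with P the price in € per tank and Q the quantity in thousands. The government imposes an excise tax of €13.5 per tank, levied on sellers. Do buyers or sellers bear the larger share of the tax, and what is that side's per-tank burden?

Inverting to Q(P) form: Qd = 174 − 2P; Qs = 2.5P − 105.
Before the tax: set 174 − 2P = 2.5P − 105 → P* = €62, Q* = 50.
With the tax collected from sellers, supply shifts: Qs = 2.5(P − 13.5) − 105.
New equilibrium: buyers pay €69.5, sellers receive €56, Q = 35. (Wedge: Pb − Ps = 13.5.)
Per-tank burden: buyers €7.5, sellers €6.
Buyers take the larger share because demand is less price-elastic here (demand slope 2 vs supply slope 2.5).
The less price-elastic side of the market bears the larger share of a per-unit tax.

Buyers bear the larger share: €7.5 per tank.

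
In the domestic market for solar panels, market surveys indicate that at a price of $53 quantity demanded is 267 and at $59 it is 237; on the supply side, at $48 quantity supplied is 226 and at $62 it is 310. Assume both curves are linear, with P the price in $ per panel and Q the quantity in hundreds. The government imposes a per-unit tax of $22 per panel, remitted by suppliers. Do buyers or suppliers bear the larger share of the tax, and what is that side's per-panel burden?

Buyers bear the larger share: $12 per panel.

Demand slope: (237 − 267)/(59 − 53) = -5, so Qd = 532 − 5P.
Supply slope: (310 − 226)/(62 − 48) = 6, so Qs = 6P − 62.
Before the tax: set 532 − 5P = 6P − 62 → P* = $54, Q* = 262.
With the tax collected from suppliers, supply shifts: Qs = 6(P − 22) − 62.
New equilibrium: buyers pay $66, suppliers receive $44, Q = 202. (Wedge: Pb − Ps = 22.)
Per-panel burden: buyers $12, suppliers $10.
Buyers take the larger share because demand is less price-elastic here (demand slope 5 vs supply slope 6).
The less price-elastic side of the market bears the larger share of a per-unit tax.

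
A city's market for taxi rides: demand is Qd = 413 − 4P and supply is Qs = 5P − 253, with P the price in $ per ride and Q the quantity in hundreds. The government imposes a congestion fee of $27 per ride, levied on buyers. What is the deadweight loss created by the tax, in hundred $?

Deadweight loss = $810 hundred.

Before the tax: set 413 − 4P = 5P − 253 → P* = $74, Q* = 117.
With the tax collected from buyers, demand (in seller-price terms) shifts: Qd = 413 − 4(P + 27).
New equilibrium: buyers pay $89, suppliers receive $62, Q = 57. (Wedge: Pb − Ps = 27.)
Quantity falls by |ΔQ| = |117 − 57| = 60.
DWL = ½ · t · |ΔQ| = ½ · 27 · 60 = $810.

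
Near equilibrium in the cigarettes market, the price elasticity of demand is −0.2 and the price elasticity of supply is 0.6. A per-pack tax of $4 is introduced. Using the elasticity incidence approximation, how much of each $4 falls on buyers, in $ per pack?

Buyers bear ≈ $3 per pack.

Incidence ratio: buyers' share ≈ εs / (εs + |εd|) = 0.6 / (0.6 + 0.2) = 0.75.
So buyers bear ≈ 0.75 × $4 = $3; suppliers bear $1.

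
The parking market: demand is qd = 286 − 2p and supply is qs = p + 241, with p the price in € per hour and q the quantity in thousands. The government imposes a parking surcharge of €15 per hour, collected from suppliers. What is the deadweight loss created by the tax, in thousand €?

Deadweight loss = €75 thousand.

Before the tax: set 286 − 2p = p + 241 → p* = €15, q* = 256.
With the tax collected from suppliers, supply shifts: qs = (p − 15) + 241.
Solving gives q = 246 with consumers paying €20 and suppliers receiving €5 (the €15 wedge).
Quantity falls by |ΔQ| = |256 − 246| = 10.
DWL = ½ · t · |ΔQ| = ½ · 15 · 10 = €75.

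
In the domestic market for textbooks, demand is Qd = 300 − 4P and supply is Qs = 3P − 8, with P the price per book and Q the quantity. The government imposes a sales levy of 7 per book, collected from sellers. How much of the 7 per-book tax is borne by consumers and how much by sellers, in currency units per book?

Without the tax, 300 − 4P = 3P − 8 gives 7P = 308, so P* = 44 and Q* = 124.
With the tax collected from sellers, supply shifts: Qs = 3(P − 7) − 8.
Solving gives Q = 112 with consumers paying 47 and sellers receiving 40 (the 7 wedge).
Burden on consumers: 3; on sellers: 4. (They sum to 7.)
The less price-elastic side of the market bears the larger share of a per-unit tax.

Consumers bear 3 per book; sellers bear 4 per book.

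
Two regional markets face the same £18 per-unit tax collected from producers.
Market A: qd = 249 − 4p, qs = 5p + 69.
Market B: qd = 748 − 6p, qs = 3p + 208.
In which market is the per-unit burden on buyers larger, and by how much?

Market A: pre-tax p* = £20, q* = 169; post-tax q = 129; per-unit burden on buyers = £10.
Market B: pre-tax p* = £60, q* = 388; post-tax q = 352; per-unit burden on buyers = £6.
Difference: £10 vs £6 → market A is larger by £4.

Market A, by £4.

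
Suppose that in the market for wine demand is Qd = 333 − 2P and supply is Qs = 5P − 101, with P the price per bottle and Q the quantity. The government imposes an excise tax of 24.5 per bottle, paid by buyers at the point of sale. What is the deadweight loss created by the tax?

Before the tax: set 333 − 2P = 5P − 101 → P* = 62, Q* = 209.
With the tax collected from buyers, demand (in seller-price terms) shifts: Qd = 333 − 2(P + 24.5).
Solving gives Q = 174 with buyers paying 79.5 and producers receiving 55 (the 24.5 wedge).
Quantity falls by |ΔQ| = |209 − 174| = 35.
DWL = ½ · t · |ΔQ| = ½ · 24.5 · 35 = 428.75.

Deadweight loss = 428.75.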